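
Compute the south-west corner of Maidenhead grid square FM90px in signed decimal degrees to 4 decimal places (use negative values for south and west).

Field F=5, M=12: +5·20° lon, +12·10° lat → SW at lon -80°, lat 30°.
Square 9, 0: +9·2° lon, +0·1° lat → SW at lon -62°, lat 30°.
Subsquare p=15, x=23: +15·0.0833333° lon, +23·0.0416667° lat → SW at lon -60.75°, lat 30.9583°.
latitude 30.9583, longitude -60.7500.

30.9583, -60.7500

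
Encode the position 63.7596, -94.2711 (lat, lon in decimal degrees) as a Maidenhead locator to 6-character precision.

EP23us

Shift to the Maidenhead origin (180°W, 90°S): lon 85.7289, lat 153.7596.
Field (20°×10°, letters A–R): 85.7289/20 → 4 → E, 153.7596/10 → 15 → P; chars EP.
Square (2°×1°, digits 0–9): 5.7289/2 → 2, 3.7596/1 → 3; chars 23.
Subsquare (5′×2.5′, letters a–x): 1.7289/0.0833333 → 20 → u, 0.7596/0.0416667 → 18 → s; chars us.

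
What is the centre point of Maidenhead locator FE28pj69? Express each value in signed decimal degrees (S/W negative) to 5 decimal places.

Field F=5, E=4: +5·20° lon, +4·10° lat → SW at lon -80°, lat -50°.
Square 2, 8: +2·2° lon, +8·1° lat → SW at lon -76°, lat -42°.
Subsquare p=15, j=9: +15·0.0833333° lon, +9·0.0416667° lat → SW at lon -74.75°, lat -41.625°.
Extended square 6, 9: +6·0.00833333° lon, +9·0.00416667° lat → SW at lon -74.7°, lat -41.5875°.
Cell spans 0.00833333° lon × 0.00416667° lat. Centre is SW corner plus half of each.
latitude -41.58542, longitude -74.69583.

-41.58542, -74.69583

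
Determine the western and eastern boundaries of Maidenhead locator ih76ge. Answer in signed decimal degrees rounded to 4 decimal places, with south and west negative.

Field I=8, H=7: +8·20° lon, +7·10° lat → SW at lon -20°, lat -20°.
Square 7, 6: +7·2° lon, +6·1° lat → SW at lon -6°, lat -14°.
Subsquare g=6, e=4: +6·0.0833333° lon, +4·0.0416667° lat → SW at lon -5.5°, lat -13.8333°.
Cell spans 0.0833333° lon × 0.0416667° lat.
west -5.5000, east -5.4167.

-5.5000, -5.4167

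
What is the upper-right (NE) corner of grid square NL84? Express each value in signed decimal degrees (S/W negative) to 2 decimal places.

25.00, 98.00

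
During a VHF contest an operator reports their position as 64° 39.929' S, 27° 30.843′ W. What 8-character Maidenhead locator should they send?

HC65fi80

Add 180° to longitude and 90° to latitude: 152.48595, 25.33452.
Field: lon ⌊152.48595/20⌋ = 7 → H; lat ⌊25.33452/10⌋ = 2 → C.
Square: lon ⌊12.48595/2⌋ = 6; lat ⌊5.33452/1⌋ = 5.
Subsquare: lon ⌊0.48595/0.0833333⌋ = 5 → f; lat ⌊0.33452/0.0416667⌋ = 8 → i.
Extended square: lon ⌊0.06928/0.00833333⌋ = 8; lat ⌊0.00118/0.00416667⌋ = 0.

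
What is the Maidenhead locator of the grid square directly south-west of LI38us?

LI38tr

Longitude subsquare u = 20; −1 → 19 = t.
Latitude subsquare s = 18; −1 → 17 = r.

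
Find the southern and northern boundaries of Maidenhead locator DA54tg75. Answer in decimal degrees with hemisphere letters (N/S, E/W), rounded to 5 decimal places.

Field D=3, A=0: +3·20° lon, +0·10° lat → SW at lon -120°, lat -90°.
Square 5, 4: +5·2° lon, +4·1° lat → SW at lon -110°, lat -86°.
Subsquare t=19, g=6: +19·0.0833333° lon, +6·0.0416667° lat → SW at lon -108.417°, lat -85.75°.
Extended square 7, 5: +7·0.00833333° lon, +5·0.00416667° lat → SW at lon -108.358°, lat -85.7292°.
Cell spans 0.00833333° lon × 0.00416667° lat.
south 85.72917° S, north 85.72500° S.

85.72917° S, 85.72500° S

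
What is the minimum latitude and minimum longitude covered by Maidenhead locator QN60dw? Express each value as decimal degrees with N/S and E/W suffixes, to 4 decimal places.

40.9167° N, 152.2500° E

Field Q=16, N=13: +16·20° lon, +13·10° lat → SW at lon 140°, lat 40°.
Square 6, 0: +6·2° lon, +0·1° lat → SW at lon 152°, lat 40°.
Subsquare d=3, w=22: +3·0.0833333° lon, +22·0.0416667° lat → SW at lon 152.25°, lat 40.9167°.
latitude 40.9167° N, longitude 152.2500° E.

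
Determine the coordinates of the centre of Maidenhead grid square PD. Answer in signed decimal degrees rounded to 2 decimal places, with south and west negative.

Field P=15, D=3: +15·20° lon, +3·10° lat → SW at lon 120°, lat -60°.
Cell spans 20° lon × 10° lat. Centre is SW corner plus half of each.
latitude -55.00, longitude 130.00.

-55.00, 130.00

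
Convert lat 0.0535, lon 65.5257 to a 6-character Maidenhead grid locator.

MJ20sb

Add 180° to longitude and 90° to latitude: 245.5257, 90.0535.
Field: lon ⌊245.5257/20⌋ = 12 → M; lat ⌊90.0535/10⌋ = 9 → J.
Square: lon ⌊5.5257/2⌋ = 2; lat ⌊0.0535/1⌋ = 0.
Subsquare: lon ⌊1.5257/0.0833333⌋ = 18 → s; lat ⌊0.0535/0.0416667⌋ = 1 → b.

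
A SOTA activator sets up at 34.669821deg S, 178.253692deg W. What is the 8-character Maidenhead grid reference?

AF05uh99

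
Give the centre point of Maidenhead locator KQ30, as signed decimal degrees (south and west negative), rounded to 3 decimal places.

70.500, 27.000

Field K=10, Q=16: +10·20° lon, +16·10° lat → SW at lon 20°, lat 70°.
Square 3, 0: +3·2° lon, +0·1° lat → SW at lon 26°, lat 70°.
Cell spans 2° lon × 1° lat. Centre is SW corner plus half of each.
latitude 70.500, longitude 27.000.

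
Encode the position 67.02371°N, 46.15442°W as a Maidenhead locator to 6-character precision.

GP67wa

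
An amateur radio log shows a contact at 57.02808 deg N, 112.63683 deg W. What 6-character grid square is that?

DO37qa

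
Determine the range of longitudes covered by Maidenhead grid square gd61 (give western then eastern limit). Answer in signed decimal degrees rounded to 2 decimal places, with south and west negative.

-48.00, -46.00

Field G=6, D=3: +6·20° lon, +3·10° lat → SW at lon -60°, lat -60°.
Square 6, 1: +6·2° lon, +1·1° lat → SW at lon -48°, lat -59°.
Cell spans 2° lon × 1° lat.
west -48.00, east -46.00.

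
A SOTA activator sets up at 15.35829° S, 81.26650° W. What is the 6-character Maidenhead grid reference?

EH94ip

Add 180° to longitude and 90° to latitude: 98.7335, 74.6417.
Field: 98.7335/20 → 4 → E, 74.6417/10 → 7 → H; chars EH.
Square: 18.7335/2 → 9, 4.6417/1 → 4; chars 94.
Subsquare: 0.7335/0.0833333 → 8 → i, 0.6417/0.0416667 → 15 → p; chars ip.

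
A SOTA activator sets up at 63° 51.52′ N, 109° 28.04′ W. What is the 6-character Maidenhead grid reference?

Offset from 180°W / 90°S: lon 70.5327°, lat 153.8587°.
Field: 70.5327/20 → 3 → D, 153.8587/10 → 15 → P; chars DP.
Square: 10.5327/2 → 5, 3.8587/1 → 3; chars 53.
Subsquare: 0.5327/0.0833333 → 6 → g, 0.8587/0.0416667 → 20 → u; chars gu.

DP53gu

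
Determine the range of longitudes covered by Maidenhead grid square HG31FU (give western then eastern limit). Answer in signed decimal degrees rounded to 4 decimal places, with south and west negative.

-33.5833, -33.5000

Field H=7, G=6: +7·20° lon, +6·10° lat → SW at lon -40°, lat -30°.
Square 3, 1: +3·2° lon, +1·1° lat → SW at lon -34°, lat -29°.
Subsquare f=5, u=20: +5·0.0833333° lon, +20·0.0416667° lat → SW at lon -33.5833°, lat -28.1667°.
Cell spans 0.0833333° lon × 0.0416667° lat.
west -33.5833, east -33.5000.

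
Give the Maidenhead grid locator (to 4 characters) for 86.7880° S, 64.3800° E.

MA23

Add 180° to longitude and 90° to latitude: 244.38, 3.21.
Field (20°×10°, letters A–R): 244.38/20 → 12 → M, 3.21/10 → 0 → A; chars MA.
Square (2°×1°, digits 0–9): 4.38/2 → 2, 3.21/1 → 3; chars 23.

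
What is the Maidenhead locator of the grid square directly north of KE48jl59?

Latitude extended square 9; +1 → 10, wraps to 0, carry into subsquare.
Latitude subsquare l = 11; +1 → 12 = m.
The longitude characters are unchanged.

KE48jm50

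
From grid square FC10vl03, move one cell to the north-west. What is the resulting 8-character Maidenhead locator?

FC10ul94

Longitude extended square 0; −1 → -1, wraps to 9, carry into subsquare.
Longitude subsquare v = 21; −1 → 20 = u.
Latitude extended square 3; +1 → 4.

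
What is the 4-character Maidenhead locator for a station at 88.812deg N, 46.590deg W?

Offset from 180°W / 90°S: lon 133.41°, lat 178.81°.
Field: 133.41/20 → 6 → G, 178.81/10 → 17 → R; chars GR.
Square: 13.41/2 → 6, 8.81/1 → 8; chars 68.

GR68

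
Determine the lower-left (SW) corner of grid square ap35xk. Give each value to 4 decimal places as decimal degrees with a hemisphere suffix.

65.4167° N, 172.0833° W

Field A=0, P=15: +0·20° lon, +15·10° lat → SW at lon -180°, lat 60°.
Square 3, 5: +3·2° lon, +5·1° lat → SW at lon -174°, lat 65°.
Subsquare x=23, k=10: +23·0.0833333° lon, +10·0.0416667° lat → SW at lon -172.083°, lat 65.4167°.
latitude 65.4167° N, longitude 172.0833° W.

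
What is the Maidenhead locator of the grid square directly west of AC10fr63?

Longitude extended square 6; −1 → 5.
The latitude characters are unchanged.

AC10fr53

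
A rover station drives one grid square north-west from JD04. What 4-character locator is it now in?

Longitude square 0; −1 → -1, wraps to 9, carry into field.
Longitude field J = 9; −1 → 8 = I.
Latitude square 4; +1 → 5.

ID95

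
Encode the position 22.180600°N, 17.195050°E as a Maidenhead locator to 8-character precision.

JL82oe33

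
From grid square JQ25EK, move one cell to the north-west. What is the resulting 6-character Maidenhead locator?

Longitude subsquare e = 4; −1 → 3 = d.
Latitude subsquare k = 10; +1 → 11 = l.

JQ25dl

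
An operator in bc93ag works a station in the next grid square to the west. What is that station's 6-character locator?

BC83xg

Longitude subsquare a = 0; −1 → -1, wraps to 23 = x, carry into square.
Longitude square 9; −1 → 8.
The latitude characters are unchanged.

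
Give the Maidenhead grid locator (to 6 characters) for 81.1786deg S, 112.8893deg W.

DA38nt

Add 180° to longitude and 90° to latitude: 67.1107, 8.8214.
Field: 67.1107/20 → 3 → D, 8.8214/10 → 0 → A; chars DA.
Square: 7.1107/2 → 3, 8.8214/1 → 8; chars 38.
Subsquare: 1.1107/0.0833333 → 13 → n, 0.8214/0.0416667 → 19 → t; chars nt.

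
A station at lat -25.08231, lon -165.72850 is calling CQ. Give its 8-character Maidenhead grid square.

Shift to the Maidenhead origin (180°W, 90°S): lon 14.27150, lat 64.91769.
Field: lon ⌊14.27150/20⌋ = 0 → A; lat ⌊64.91769/10⌋ = 6 → G.
Square: lon ⌊14.27150/2⌋ = 7; lat ⌊4.91769/1⌋ = 4.
Subsquare: lon ⌊0.27150/0.0833333⌋ = 3 → d; lat ⌊0.91769/0.0416667⌋ = 22 → w.
Extended square: lon ⌊0.02150/0.00833333⌋ = 2; lat ⌊0.00102/0.00416667⌋ = 0.

AG74dw20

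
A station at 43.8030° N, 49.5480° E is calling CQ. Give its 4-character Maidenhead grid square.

LN43

Add 180° to longitude and 90° to latitude: 229.55, 133.80.
Field: 229.55/20 → 11 → L, 133.80/10 → 13 → N; chars LN.
Square: 9.55/2 → 4, 3.80/1 → 3; chars 43.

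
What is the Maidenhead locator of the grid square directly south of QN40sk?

Latitude subsquare k = 10; −1 → 9 = j.
The longitude characters are unchanged.

QN40sj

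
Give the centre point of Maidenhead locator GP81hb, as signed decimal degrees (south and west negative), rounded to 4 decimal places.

61.0625, -43.3750

Field G=6, P=15: +6·20° lon, +15·10° lat → SW at lon -60°, lat 60°.
Square 8, 1: +8·2° lon, +1·1° lat → SW at lon -44°, lat 61°.
Subsquare h=7, b=1: +7·0.0833333° lon, +1·0.0416667° lat → SW at lon -43.4167°, lat 61.0417°.
Cell spans 0.0833333° lon × 0.0416667° lat. Centre is SW corner plus half of each.
latitude 61.0625, longitude -43.3750.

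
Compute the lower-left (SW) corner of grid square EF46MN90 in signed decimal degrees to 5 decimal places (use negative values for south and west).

-33.45833, -90.92500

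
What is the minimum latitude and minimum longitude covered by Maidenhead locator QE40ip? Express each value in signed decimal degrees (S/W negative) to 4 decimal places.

-49.3750, 148.6667

Field Q=16, E=4: +16·20° lon, +4·10° lat → SW at lon 140°, lat -50°.
Square 4, 0: +4·2° lon, +0·1° lat → SW at lon 148°, lat -50°.
Subsquare i=8, p=15: +8·0.0833333° lon, +15·0.0416667° lat → SW at lon 148.667°, lat -49.375°.
latitude -49.3750, longitude 148.6667.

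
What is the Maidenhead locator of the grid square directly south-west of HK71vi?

Longitude subsquare v = 21; −1 → 20 = u.
Latitude subsquare i = 8; −1 → 7 = h.

HK71uh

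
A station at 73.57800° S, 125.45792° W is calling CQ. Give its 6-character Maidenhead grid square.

Add 180° to longitude and 90° to latitude: 54.5421, 16.4220.
Field (20°×10°, letters A–R): 54.5421/20 → 2 → C, 16.4220/10 → 1 → B; chars CB.
Square (2°×1°, digits 0–9): 14.5421/2 → 7, 6.4220/1 → 6; chars 76.
Subsquare (5′×2.5′, letters a–x): 0.5421/0.0833333 → 6 → g, 0.4220/0.0416667 → 10 → k; chars gk.

CB76gk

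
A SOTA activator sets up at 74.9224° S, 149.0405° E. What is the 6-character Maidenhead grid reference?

QB45mb

Add 180° to longitude and 90° to latitude: 329.0405, 15.0776.
Field: lon ⌊329.0405/20⌋ = 16 → Q; lat ⌊15.0776/10⌋ = 1 → B.
Square: lon ⌊9.0405/2⌋ = 4; lat ⌊5.0776/1⌋ = 5.
Subsquare: lon ⌊1.0405/0.0833333⌋ = 12 → m; lat ⌊0.0776/0.0416667⌋ = 1 → b.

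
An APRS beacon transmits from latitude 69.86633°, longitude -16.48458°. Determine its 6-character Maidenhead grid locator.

IP19su

Offset from 180°W / 90°S: lon 163.5154°, lat 159.8663°.
Field (20°×10°, letters A–R): 163.5154/20 → 8 → I, 159.8663/10 → 15 → P; chars IP.
Square (2°×1°, digits 0–9): 3.5154/2 → 1, 9.8663/1 → 9; chars 19.
Subsquare (5′×2.5′, letters a–x): 1.5154/0.0833333 → 18 → s, 0.8663/0.0416667 → 20 → u; chars su.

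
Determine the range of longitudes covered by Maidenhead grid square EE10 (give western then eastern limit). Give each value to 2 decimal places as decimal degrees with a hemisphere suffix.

Field E=4, E=4: +4·20° lon, +4·10° lat → SW at lon -100°, lat -50°.
Square 1, 0: +1·2° lon, +0·1° lat → SW at lon -98°, lat -50°.
Cell spans 2° lon × 1° lat.
west 98.00° W, east 96.00° W.

98.00° W, 96.00° W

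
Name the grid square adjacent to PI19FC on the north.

PI19fd

Latitude subsquare c = 2; +1 → 3 = d.
The longitude characters are unchanged.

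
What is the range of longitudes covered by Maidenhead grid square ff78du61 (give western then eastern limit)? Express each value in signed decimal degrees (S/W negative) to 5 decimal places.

-65.70000, -65.69167

Field F=5, F=5: +5·20° lon, +5·10° lat → SW at lon -80°, lat -40°.
Square 7, 8: +7·2° lon, +8·1° lat → SW at lon -66°, lat -32°.
Subsquare d=3, u=20: +3·0.0833333° lon, +20·0.0416667° lat → SW at lon -65.75°, lat -31.1667°.
Extended square 6, 1: +6·0.00833333° lon, +1·0.00416667° lat → SW at lon -65.7°, lat -31.1625°.
Cell spans 0.00833333° lon × 0.00416667° lat.
west -65.70000, east -65.69167.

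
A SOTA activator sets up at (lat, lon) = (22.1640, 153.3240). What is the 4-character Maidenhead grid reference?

QL62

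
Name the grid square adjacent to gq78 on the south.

GQ77

Latitude square 8; −1 → 7.
The longitude characters are unchanged.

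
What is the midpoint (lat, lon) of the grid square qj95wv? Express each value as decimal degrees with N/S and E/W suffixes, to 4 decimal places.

5.8958° N, 159.8750° E

Field Q=16, J=9: +16·20° lon, +9·10° lat → SW at lon 140°, lat 0°.
Square 9, 5: +9·2° lon, +5·1° lat → SW at lon 158°, lat 5°.
Subsquare w=22, v=21: +22·0.0833333° lon, +21·0.0416667° lat → SW at lon 159.833°, lat 5.875°.
Cell spans 0.0833333° lon × 0.0416667° lat. Centre is SW corner plus half of each.
latitude 5.8958° N, longitude 159.8750° E.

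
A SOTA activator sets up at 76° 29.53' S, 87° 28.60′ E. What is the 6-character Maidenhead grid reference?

NB33rm

Offset from 180°W / 90°S: lon 267.4767°, lat 13.5078°.
Field: lon ⌊267.4767/20⌋ = 13 → N; lat ⌊13.5078/10⌋ = 1 → B.
Square: lon ⌊7.4767/2⌋ = 3; lat ⌊3.5078/1⌋ = 3.
Subsquare: lon ⌊1.4767/0.0833333⌋ = 17 → r; lat ⌊0.5078/0.0416667⌋ = 12 → m.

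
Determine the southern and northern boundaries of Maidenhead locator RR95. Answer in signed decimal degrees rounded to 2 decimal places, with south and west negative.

85.00, 86.00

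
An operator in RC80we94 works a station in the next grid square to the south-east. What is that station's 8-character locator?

Longitude extended square 9; +1 → 10, wraps to 0, carry into subsquare.
Longitude subsquare w = 22; +1 → 23 = x.
Latitude extended square 4; −1 → 3.

RC80xe03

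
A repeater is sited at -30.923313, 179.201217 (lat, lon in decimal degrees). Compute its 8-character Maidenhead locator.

RF99ob48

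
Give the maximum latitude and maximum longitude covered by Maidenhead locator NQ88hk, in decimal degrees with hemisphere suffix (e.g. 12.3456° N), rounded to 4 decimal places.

78.4583° N, 96.6667° E

Field N=13, Q=16: +13·20° lon, +16·10° lat → SW at lon 80°, lat 70°.
Square 8, 8: +8·2° lon, +8·1° lat → SW at lon 96°, lat 78°.
Subsquare h=7, k=10: +7·0.0833333° lon, +10·0.0416667° lat → SW at lon 96.5833°, lat 78.4167°.
Cell spans 0.0833333° lon × 0.0416667° lat. NE corner is SW corner plus one full cell.
latitude 78.4583° N, longitude 96.6667° E.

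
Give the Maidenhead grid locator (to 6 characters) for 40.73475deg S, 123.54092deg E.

PE19sg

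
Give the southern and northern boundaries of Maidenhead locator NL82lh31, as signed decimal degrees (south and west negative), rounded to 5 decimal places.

22.29583, 22.30000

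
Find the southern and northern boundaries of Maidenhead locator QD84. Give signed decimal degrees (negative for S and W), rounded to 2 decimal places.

-56.00, -55.00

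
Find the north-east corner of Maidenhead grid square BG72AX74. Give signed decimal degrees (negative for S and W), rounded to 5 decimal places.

-27.02083, -145.93333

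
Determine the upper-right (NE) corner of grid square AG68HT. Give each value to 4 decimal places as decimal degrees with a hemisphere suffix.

Field A=0, G=6: +0·20° lon, +6·10° lat → SW at lon -180°, lat -30°.
Square 6, 8: +6·2° lon, +8·1° lat → SW at lon -168°, lat -22°.
Subsquare h=7, t=19: +7·0.0833333° lon, +19·0.0416667° lat → SW at lon -167.417°, lat -21.2083°.
Cell spans 0.0833333° lon × 0.0416667° lat. NE corner is SW corner plus one full cell.
latitude 21.1667° S, longitude 167.3333° W.

21.1667° S, 167.3333° W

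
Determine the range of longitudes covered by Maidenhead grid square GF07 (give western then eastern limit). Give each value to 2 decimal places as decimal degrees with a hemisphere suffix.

60.00° W, 58.00° W

Field G=6, F=5: +6·20° lon, +5·10° lat → SW at lon -60°, lat -40°.
Square 0, 7: +0·2° lon, +7·1° lat → SW at lon -60°, lat -33°.
Cell spans 2° lon × 1° lat.
west 60.00° W, east 58.00° W.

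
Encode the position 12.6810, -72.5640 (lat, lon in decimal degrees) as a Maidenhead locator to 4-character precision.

FK32

Add 180° to longitude and 90° to latitude: 107.44, 102.68.
Field: lon ⌊107.44/20⌋ = 5 → F; lat ⌊102.68/10⌋ = 10 → K.
Square: lon ⌊7.44/2⌋ = 3; lat ⌊2.68/1⌋ = 2.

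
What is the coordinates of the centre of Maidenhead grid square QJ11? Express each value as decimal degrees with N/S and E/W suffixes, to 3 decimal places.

1.500° N, 143.000° E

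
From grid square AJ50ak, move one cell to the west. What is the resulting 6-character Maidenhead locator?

Longitude subsquare a = 0; −1 → -1, wraps to 23 = x, carry into square.
Longitude square 5; −1 → 4.
The latitude characters are unchanged.

AJ40xk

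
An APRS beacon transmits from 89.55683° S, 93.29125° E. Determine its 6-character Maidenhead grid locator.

Shift to the Maidenhead origin (180°W, 90°S): lon 273.2912, lat 0.4432.
Field: lon ⌊273.2912/20⌋ = 13 → N; lat ⌊0.4432/10⌋ = 0 → A.
Square: lon ⌊13.2912/2⌋ = 6; lat ⌊0.4432/1⌋ = 0.
Subsquare: lon ⌊1.2912/0.0833333⌋ = 15 → p; lat ⌊0.4432/0.0416667⌋ = 10 → k.

NA60pk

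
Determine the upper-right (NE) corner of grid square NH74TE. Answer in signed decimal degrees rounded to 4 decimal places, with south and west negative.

-15.7917, 95.6667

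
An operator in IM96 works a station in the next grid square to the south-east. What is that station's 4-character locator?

JM05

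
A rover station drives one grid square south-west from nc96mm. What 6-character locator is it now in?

NC96ll

Longitude subsquare m = 12; −1 → 11 = l.
Latitude subsquare m = 12; −1 → 11 = l.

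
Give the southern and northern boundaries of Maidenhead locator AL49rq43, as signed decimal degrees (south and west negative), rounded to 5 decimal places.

29.67917, 29.68333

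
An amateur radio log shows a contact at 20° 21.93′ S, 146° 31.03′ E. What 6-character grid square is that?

QG39gp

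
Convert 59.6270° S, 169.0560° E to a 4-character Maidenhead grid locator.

RD40

Add 180° to longitude and 90° to latitude: 349.06, 30.37.
Field: 349.06/20 → 17 → R, 30.37/10 → 3 → D; chars RD.
Square: 9.06/2 → 4, 0.37/1 → 0; chars 40.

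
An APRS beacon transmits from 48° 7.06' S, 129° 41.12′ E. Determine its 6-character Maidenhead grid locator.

PE41uv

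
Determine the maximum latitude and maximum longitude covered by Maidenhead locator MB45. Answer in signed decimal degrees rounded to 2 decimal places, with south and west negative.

-74.00, 70.00

Field M=12, B=1: +12·20° lon, +1·10° lat → SW at lon 60°, lat -80°.
Square 4, 5: +4·2° lon, +5·1° lat → SW at lon 68°, lat -75°.
Cell spans 2° lon × 1° lat. NE corner is SW corner plus one full cell.
latitude -74.00, longitude 70.00.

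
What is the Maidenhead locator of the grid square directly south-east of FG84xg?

Longitude subsquare x = 23; +1 → 24, wraps to 0 = a, carry into square.
Longitude square 8; +1 → 9.
Latitude subsquare g = 6; −1 → 5 = f.

FG94af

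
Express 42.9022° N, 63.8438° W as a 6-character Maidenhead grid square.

FN82bv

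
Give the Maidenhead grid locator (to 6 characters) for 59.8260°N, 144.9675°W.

Add 180° to longitude and 90° to latitude: 35.0325, 149.8260.
Field (20°×10°, letters A–R): lon ⌊35.0325/20⌋ = 1 → B; lat ⌊149.8260/10⌋ = 14 → O.
Square (2°×1°, digits 0–9): lon ⌊15.0325/2⌋ = 7; lat ⌊9.8260/1⌋ = 9.
Subsquare (5′×2.5′, letters a–x): lon ⌊1.0325/0.0833333⌋ = 12 → m; lat ⌊0.8260/0.0416667⌋ = 19 → t.

BO79mt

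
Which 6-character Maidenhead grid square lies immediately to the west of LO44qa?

Longitude subsquare q = 16; −1 → 15 = p.
The latitude characters are unchanged.

LO44pa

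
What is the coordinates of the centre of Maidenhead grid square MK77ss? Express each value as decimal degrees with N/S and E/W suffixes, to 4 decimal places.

17.7708° N, 75.5417° E

Field M=12, K=10: +12·20° lon, +10·10° lat → SW at lon 60°, lat 10°.
Square 7, 7: +7·2° lon, +7·1° lat → SW at lon 74°, lat 17°.
Subsquare s=18, s=18: +18·0.0833333° lon, +18·0.0416667° lat → SW at lon 75.5°, lat 17.75°.
Cell spans 0.0833333° lon × 0.0416667° lat. Centre is SW corner plus half of each.
latitude 17.7708° N, longitude 75.5417° E.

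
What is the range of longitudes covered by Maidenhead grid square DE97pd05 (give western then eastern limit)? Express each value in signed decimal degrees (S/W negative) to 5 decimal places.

Field D=3, E=4: +3·20° lon, +4·10° lat → SW at lon -120°, lat -50°.
Square 9, 7: +9·2° lon, +7·1° lat → SW at lon -102°, lat -43°.
Subsquare p=15, d=3: +15·0.0833333° lon, +3·0.0416667° lat → SW at lon -100.75°, lat -42.875°.
Extended square 0, 5: +0·0.00833333° lon, +5·0.00416667° lat → SW at lon -100.75°, lat -42.8542°.
Cell spans 0.00833333° lon × 0.00416667° lat.
west -100.75000, east -100.74167.

-100.75000, -100.74167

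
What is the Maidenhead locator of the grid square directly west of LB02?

KB92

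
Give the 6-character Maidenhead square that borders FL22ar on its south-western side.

FL12xq

Longitude subsquare a = 0; −1 → -1, wraps to 23 = x, carry into square.
Longitude square 2; −1 → 1.
Latitude subsquare r = 17; −1 → 16 = q.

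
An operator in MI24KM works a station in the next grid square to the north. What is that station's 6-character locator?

MI24kn

Latitude subsquare m = 12; +1 → 13 = n.
The longitude characters are unchanged.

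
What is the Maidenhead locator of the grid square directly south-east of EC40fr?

Longitude subsquare f = 5; +1 → 6 = g.
Latitude subsquare r = 17; −1 → 16 = q.

EC40gq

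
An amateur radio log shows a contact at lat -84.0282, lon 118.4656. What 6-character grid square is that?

OA95fx

Shift to the Maidenhead origin (180°W, 90°S): lon 298.4656, lat 5.9718.
Field: 298.4656/20 → 14 → O, 5.9718/10 → 0 → A; chars OA.
Square: 18.4656/2 → 9, 5.9718/1 → 5; chars 95.
Subsquare: 0.4656/0.0833333 → 5 → f, 0.9718/0.0416667 → 23 → x; chars fx.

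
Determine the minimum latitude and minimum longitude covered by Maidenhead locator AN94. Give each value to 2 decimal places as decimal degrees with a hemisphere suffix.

44.00° N, 162.00° W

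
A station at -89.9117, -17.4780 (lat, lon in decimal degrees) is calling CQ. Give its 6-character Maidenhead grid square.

IA10gc

Add 180° to longitude and 90° to latitude: 162.5220, 0.0883.
Field: lon ⌊162.5220/20⌋ = 8 → I; lat ⌊0.0883/10⌋ = 0 → A.
Square: lon ⌊2.5220/2⌋ = 1; lat ⌊0.0883/1⌋ = 0.
Subsquare: lon ⌊0.5220/0.0833333⌋ = 6 → g; lat ⌊0.0883/0.0416667⌋ = 2 → c.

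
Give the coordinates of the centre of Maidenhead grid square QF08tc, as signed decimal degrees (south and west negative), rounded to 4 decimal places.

-31.8958, 141.6250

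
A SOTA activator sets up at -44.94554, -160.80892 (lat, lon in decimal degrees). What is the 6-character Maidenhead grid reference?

Shift to the Maidenhead origin (180°W, 90°S): lon 19.1911, lat 45.0545.
Field: lon ⌊19.1911/20⌋ = 0 → A; lat ⌊45.0545/10⌋ = 4 → E.
Square: lon ⌊19.1911/2⌋ = 9; lat ⌊5.0545/1⌋ = 5.
Subsquare: lon ⌊1.1911/0.0833333⌋ = 14 → o; lat ⌊0.0545/0.0416667⌋ = 1 → b.

AE95ob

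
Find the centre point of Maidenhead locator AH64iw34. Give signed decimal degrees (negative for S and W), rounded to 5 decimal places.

-15.06458, -167.30417

Field A=0, H=7: +0·20° lon, +7·10° lat → SW at lon -180°, lat -20°.
Square 6, 4: +6·2° lon, +4·1° lat → SW at lon -168°, lat -16°.
Subsquare i=8, w=22: +8·0.0833333° lon, +22·0.0416667° lat → SW at lon -167.333°, lat -15.0833°.
Extended square 3, 4: +3·0.00833333° lon, +4·0.00416667° lat → SW at lon -167.308°, lat -15.0667°.
Cell spans 0.00833333° lon × 0.00416667° lat. Centre is SW corner plus half of each.
latitude -15.06458, longitude -167.30417.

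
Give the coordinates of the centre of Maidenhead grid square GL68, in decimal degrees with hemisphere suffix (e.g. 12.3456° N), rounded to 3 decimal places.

28.500° N, 47.000° W

Field G=6, L=11: +6·20° lon, +11·10° lat → SW at lon -60°, lat 20°.
Square 6, 8: +6·2° lon, +8·1° lat → SW at lon -48°, lat 28°.
Cell spans 2° lon × 1° lat. Centre is SW corner plus half of each.
latitude 28.500° N, longitude 47.000° W.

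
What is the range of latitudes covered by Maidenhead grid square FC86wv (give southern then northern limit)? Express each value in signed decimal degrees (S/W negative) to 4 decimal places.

-63.1250, -63.0833

Field F=5, C=2: +5·20° lon, +2·10° lat → SW at lon -80°, lat -70°.
Square 8, 6: +8·2° lon, +6·1° lat → SW at lon -64°, lat -64°.
Subsquare w=22, v=21: +22·0.0833333° lon, +21·0.0416667° lat → SW at lon -62.1667°, lat -63.125°.
Cell spans 0.0833333° lon × 0.0416667° lat.
south -63.1250, north -63.0833.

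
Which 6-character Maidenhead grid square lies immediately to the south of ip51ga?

IP50gx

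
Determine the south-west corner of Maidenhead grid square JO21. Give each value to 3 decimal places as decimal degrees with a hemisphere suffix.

51.000° N, 4.000° E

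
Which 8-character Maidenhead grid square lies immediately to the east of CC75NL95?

CC75ol05

Longitude extended square 9; +1 → 10, wraps to 0, carry into subsquare.
Longitude subsquare n = 13; +1 → 14 = o.
The latitude characters are unchanged.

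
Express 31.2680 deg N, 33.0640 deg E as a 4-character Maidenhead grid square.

KM61

Add 180° to longitude and 90° to latitude: 213.06, 121.27.
Field: 213.06/20 → 10 → K, 121.27/10 → 12 → M; chars KM.
Square: 13.06/2 → 6, 1.27/1 → 1; chars 61.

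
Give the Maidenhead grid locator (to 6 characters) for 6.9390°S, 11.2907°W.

II43ib

Offset from 180°W / 90°S: lon 168.7093°, lat 83.0610°.
Field (20°×10°, letters A–R): 168.7093/20 → 8 → I, 83.0610/10 → 8 → I; chars II.
Square (2°×1°, digits 0–9): 8.7093/2 → 4, 3.0610/1 → 3; chars 43.
Subsquare (5′×2.5′, letters a–x): 0.7093/0.0833333 → 8 → i, 0.0610/0.0416667 → 1 → b; chars ib.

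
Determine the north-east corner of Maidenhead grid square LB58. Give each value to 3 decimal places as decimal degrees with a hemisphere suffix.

71.000° S, 52.000° E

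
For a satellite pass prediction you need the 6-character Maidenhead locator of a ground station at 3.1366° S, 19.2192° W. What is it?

II06ju

Shift to the Maidenhead origin (180°W, 90°S): lon 160.7808, lat 86.8634.
Field (20°×10°, letters A–R): lon ⌊160.7808/20⌋ = 8 → I; lat ⌊86.8634/10⌋ = 8 → I.
Square (2°×1°, digits 0–9): lon ⌊0.7808/2⌋ = 0; lat ⌊6.8634/1⌋ = 6.
Subsquare (5′×2.5′, letters a–x): lon ⌊0.7808/0.0833333⌋ = 9 → j; lat ⌊0.8634/0.0416667⌋ = 20 → u.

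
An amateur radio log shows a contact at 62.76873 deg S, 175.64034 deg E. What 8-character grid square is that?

Shift to the Maidenhead origin (180°W, 90°S): lon 355.64034, lat 27.23127.
Field: lon ⌊355.64034/20⌋ = 17 → R; lat ⌊27.23127/10⌋ = 2 → C.
Square: lon ⌊15.64034/2⌋ = 7; lat ⌊7.23127/1⌋ = 7.
Subsquare: lon ⌊1.64034/0.0833333⌋ = 19 → t; lat ⌊0.23127/0.0416667⌋ = 5 → f.
Extended square: lon ⌊0.05701/0.00833333⌋ = 6; lat ⌊0.02294/0.00416667⌋ = 5.

RC77tf65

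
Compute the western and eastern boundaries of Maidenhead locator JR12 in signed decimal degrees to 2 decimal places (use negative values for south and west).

Field J=9, R=17: +9·20° lon, +17·10° lat → SW at lon 0°, lat 80°.
Square 1, 2: +1·2° lon, +2·1° lat → SW at lon 2°, lat 82°.
Cell spans 2° lon × 1° lat.
west 2.00, east 4.00.

2.00, 4.00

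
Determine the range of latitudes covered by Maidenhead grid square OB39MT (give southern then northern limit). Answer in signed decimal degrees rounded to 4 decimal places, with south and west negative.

-70.2083, -70.1667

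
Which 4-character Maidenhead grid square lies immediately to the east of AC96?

BC06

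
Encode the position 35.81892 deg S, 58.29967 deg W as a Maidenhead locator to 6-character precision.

GF04ue

Shift to the Maidenhead origin (180°W, 90°S): lon 121.7003, lat 54.1811.
Field: lon ⌊121.7003/20⌋ = 6 → G; lat ⌊54.1811/10⌋ = 5 → F.
Square: lon ⌊1.7003/2⌋ = 0; lat ⌊4.1811/1⌋ = 4.
Subsquare: lon ⌊1.7003/0.0833333⌋ = 20 → u; lat ⌊0.1811/0.0416667⌋ = 4 → e.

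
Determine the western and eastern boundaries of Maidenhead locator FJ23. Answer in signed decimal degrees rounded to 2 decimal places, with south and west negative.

Field F=5, J=9: +5·20° lon, +9·10° lat → SW at lon -80°, lat 0°.
Square 2, 3: +2·2° lon, +3·1° lat → SW at lon -76°, lat 3°.
Cell spans 2° lon × 1° lat.
west -76.00, east -74.00.

-76.00, -74.00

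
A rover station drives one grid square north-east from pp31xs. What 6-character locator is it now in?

Longitude subsquare x = 23; +1 → 24, wraps to 0 = a, carry into square.
Longitude square 3; +1 → 4.
Latitude subsquare s = 18; +1 → 19 = t.

PP41at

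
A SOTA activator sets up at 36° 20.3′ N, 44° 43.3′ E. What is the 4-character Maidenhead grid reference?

LM26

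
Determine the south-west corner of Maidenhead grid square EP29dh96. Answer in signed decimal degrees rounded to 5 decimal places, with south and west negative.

Field E=4, P=15: +4·20° lon, +15·10° lat → SW at lon -100°, lat 60°.
Square 2, 9: +2·2° lon, +9·1° lat → SW at lon -96°, lat 69°.
Subsquare d=3, h=7: +3·0.0833333° lon, +7·0.0416667° lat → SW at lon -95.75°, lat 69.2917°.
Extended square 9, 6: +9·0.00833333° lon, +6·0.00416667° lat → SW at lon -95.675°, lat 69.3167°.
latitude 69.31667, longitude -95.67500.

69.31667, -95.67500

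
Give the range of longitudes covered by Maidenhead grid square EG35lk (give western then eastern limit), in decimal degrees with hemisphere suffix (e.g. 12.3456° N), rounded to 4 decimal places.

93.0833° W, 93.0000° W

Field E=4, G=6: +4·20° lon, +6·10° lat → SW at lon -100°, lat -30°.
Square 3, 5: +3·2° lon, +5·1° lat → SW at lon -94°, lat -25°.
Subsquare l=11, k=10: +11·0.0833333° lon, +10·0.0416667° lat → SW at lon -93.0833°, lat -24.5833°.
Cell spans 0.0833333° lon × 0.0416667° lat.
west 93.0833° W, east 93.0000° W.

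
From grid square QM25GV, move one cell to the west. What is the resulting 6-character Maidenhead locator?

QM25fv

Longitude subsquare g = 6; −1 → 5 = f.
The latitude characters are unchanged.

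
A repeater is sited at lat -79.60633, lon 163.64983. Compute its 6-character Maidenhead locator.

Shift to the Maidenhead origin (180°W, 90°S): lon 343.6498, lat 10.3937.
Field (20°×10°, letters A–R): 343.6498/20 → 17 → R, 10.3937/10 → 1 → B; chars RB.
Square (2°×1°, digits 0–9): 3.6498/2 → 1, 0.3937/1 → 0; chars 10.
Subsquare (5′×2.5′, letters a–x): 1.6498/0.0833333 → 19 → t, 0.3937/0.0416667 → 9 → j; chars tj.

RB10tj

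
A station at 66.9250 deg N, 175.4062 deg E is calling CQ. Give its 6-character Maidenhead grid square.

RP76qw

Offset from 180°W / 90°S: lon 355.4062°, lat 156.9250°.
Field (20°×10°, letters A–R): 355.4062/20 → 17 → R, 156.9250/10 → 15 → P; chars RP.
Square (2°×1°, digits 0–9): 15.4062/2 → 7, 6.9250/1 → 6; chars 76.
Subsquare (5′×2.5′, letters a–x): 1.4062/0.0833333 → 16 → q, 0.9250/0.0416667 → 22 → w; chars qw.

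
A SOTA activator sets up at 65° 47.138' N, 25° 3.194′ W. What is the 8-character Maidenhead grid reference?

HP75ls38

Add 180° to longitude and 90° to latitude: 154.94677, 155.78563.
Field: 154.94677/20 → 7 → H, 155.78563/10 → 15 → P; chars HP.
Square: 14.94677/2 → 7, 5.78563/1 → 5; chars 75.
Subsquare: 0.94677/0.0833333 → 11 → l, 0.78563/0.0416667 → 18 → s; chars ls.
Extended square: 0.03010/0.00833333 → 3, 0.03563/0.00416667 → 8; chars 38.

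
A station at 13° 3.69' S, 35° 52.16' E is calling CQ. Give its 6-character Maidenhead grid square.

Offset from 180°W / 90°S: lon 215.8693°, lat 76.9385°.
Field: lon ⌊215.8693/20⌋ = 10 → K; lat ⌊76.9385/10⌋ = 7 → H.
Square: lon ⌊15.8693/2⌋ = 7; lat ⌊6.9385/1⌋ = 6.
Subsquare: lon ⌊1.8693/0.0833333⌋ = 22 → w; lat ⌊0.9385/0.0416667⌋ = 22 → w.

KH76ww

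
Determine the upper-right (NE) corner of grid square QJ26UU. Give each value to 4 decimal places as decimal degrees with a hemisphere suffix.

6.8750° N, 145.7500° E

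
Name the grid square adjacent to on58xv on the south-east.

Longitude subsquare x = 23; +1 → 24, wraps to 0 = a, carry into square.
Longitude square 5; +1 → 6.
Latitude subsquare v = 21; −1 → 20 = u.

ON68au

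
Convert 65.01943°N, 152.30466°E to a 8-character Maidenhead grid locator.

QP65da64

Shift to the Maidenhead origin (180°W, 90°S): lon 332.30466, lat 155.01943.
Field: lon ⌊332.30466/20⌋ = 16 → Q; lat ⌊155.01943/10⌋ = 15 → P.
Square: lon ⌊12.30466/2⌋ = 6; lat ⌊5.01943/1⌋ = 5.
Subsquare: lon ⌊0.30466/0.0833333⌋ = 3 → d; lat ⌊0.01943/0.0416667⌋ = 0 → a.
Extended square: lon ⌊0.05466/0.00833333⌋ = 6; lat ⌊0.01943/0.00416667⌋ = 4.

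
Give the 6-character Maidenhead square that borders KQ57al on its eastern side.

KQ57bl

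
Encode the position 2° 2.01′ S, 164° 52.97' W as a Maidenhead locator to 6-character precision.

Add 180° to longitude and 90° to latitude: 15.1172, 87.9665.
Field (20°×10°, letters A–R): 15.1172/20 → 0 → A, 87.9665/10 → 8 → I; chars AI.
Square (2°×1°, digits 0–9): 15.1172/2 → 7, 7.9665/1 → 7; chars 77.
Subsquare (5′×2.5′, letters a–x): 1.1172/0.0833333 → 13 → n, 0.9665/0.0416667 → 23 → x; chars nx.

AI77nx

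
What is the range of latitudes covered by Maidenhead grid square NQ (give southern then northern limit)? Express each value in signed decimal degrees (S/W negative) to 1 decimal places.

Field N=13, Q=16: +13·20° lon, +16·10° lat → SW at lon 80°, lat 70°.
Cell spans 20° lon × 10° lat.
south 70.0, north 80.0.

70.0, 80.0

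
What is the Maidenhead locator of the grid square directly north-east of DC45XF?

DC55ag

Longitude subsquare x = 23; +1 → 24, wraps to 0 = a, carry into square.
Longitude square 4; +1 → 5.
Latitude subsquare f = 5; +1 → 6 = g.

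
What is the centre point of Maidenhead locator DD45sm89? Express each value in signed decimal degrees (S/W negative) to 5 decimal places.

-54.46042, -110.42917

Field D=3, D=3: +3·20° lon, +3·10° lat → SW at lon -120°, lat -60°.
Square 4, 5: +4·2° lon, +5·1° lat → SW at lon -112°, lat -55°.
Subsquare s=18, m=12: +18·0.0833333° lon, +12·0.0416667° lat → SW at lon -110.5°, lat -54.5°.
Extended square 8, 9: +8·0.00833333° lon, +9·0.00416667° lat → SW at lon -110.433°, lat -54.4625°.
Cell spans 0.00833333° lon × 0.00416667° lat. Centre is SW corner plus half of each.
latitude -54.46042, longitude -110.42917.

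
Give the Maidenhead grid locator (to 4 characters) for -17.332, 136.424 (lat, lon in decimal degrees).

Shift to the Maidenhead origin (180°W, 90°S): lon 316.42, lat 72.67.
Field: lon ⌊316.42/20⌋ = 15 → P; lat ⌊72.67/10⌋ = 7 → H.
Square: lon ⌊16.42/2⌋ = 8; lat ⌊2.67/1⌋ = 2.

PH82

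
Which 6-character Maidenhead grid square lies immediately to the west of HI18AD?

HI08xd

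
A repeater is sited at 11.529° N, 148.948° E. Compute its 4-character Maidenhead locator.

Offset from 180°W / 90°S: lon 328.95°, lat 101.53°.
Field: 328.95/20 → 16 → Q, 101.53/10 → 10 → K; chars QK.
Square: 8.95/2 → 4, 1.53/1 → 1; chars 41.

QK41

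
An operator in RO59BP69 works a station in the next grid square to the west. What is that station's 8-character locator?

Longitude extended square 6; −1 → 5.
The latitude characters are unchanged.

RO59bp59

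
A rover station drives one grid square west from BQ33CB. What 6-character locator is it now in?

Longitude subsquare c = 2; −1 → 1 = b.
The latitude characters are unchanged.

BQ33bb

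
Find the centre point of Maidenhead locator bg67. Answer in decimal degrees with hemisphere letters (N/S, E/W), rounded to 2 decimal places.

Field B=1, G=6: +1·20° lon, +6·10° lat → SW at lon -160°, lat -30°.
Square 6, 7: +6·2° lon, +7·1° lat → SW at lon -148°, lat -23°.
Cell spans 2° lon × 1° lat. Centre is SW corner plus half of each.
latitude 22.50° S, longitude 147.00° W.

22.50° S, 147.00° W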